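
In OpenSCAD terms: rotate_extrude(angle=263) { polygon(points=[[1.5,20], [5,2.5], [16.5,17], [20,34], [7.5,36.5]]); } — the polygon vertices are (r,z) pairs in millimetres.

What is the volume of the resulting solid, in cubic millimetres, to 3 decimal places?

Profile (r,z), 5 vertices: (1.5,20) (5,2.5) (16.5,17) (20,34) (7.5,36.5)
edge 0: (1.5,20)→(5,2.5)  cross = 1.5·2.5 − 5·20 = -96.2500; (r_i+r_j)·cross = 6.5·-96.2500 = -625.6250
edge 1: (5,2.5)→(16.5,17)  cross = 5·17 − 16.5·2.5 = 43.7500; (r_i+r_j)·cross = 21.5·43.7500 = 940.6250
edge 2: (16.5,17)→(20,34)  cross = 16.5·34 − 20·17 = 221.0000; (r_i+r_j)·cross = 36.5·221.0000 = 8066.5000
edge 3: (20,34)→(7.5,36.5)  cross = 20·36.5 − 7.5·34 = 475.0000; (r_i+r_j)·cross = 27.5·475.0000 = 13062.5000
edge 4: (7.5,36.5)→(1.5,20)  cross = 7.5·20 − 1.5·36.5 = 95.2500; (r_i+r_j)·cross = 9·95.2500 = 857.2500
Σcross = 738.7500 → A = |Σcross|/2 = 369.3750 mm²
Σ(r_i+r_j)·cross = 22301.2500 → first moment M = |Σ|/6 = 3716.8750
R_c = M/A = 3716.8750/369.3750 = 10.0626 mm
θ = 263° = 4.590216 rad
V = θ·R_c·A = 4.590216·10.0626·369.3750 = 17061.259 mm³

Volume = 17061.259 mm³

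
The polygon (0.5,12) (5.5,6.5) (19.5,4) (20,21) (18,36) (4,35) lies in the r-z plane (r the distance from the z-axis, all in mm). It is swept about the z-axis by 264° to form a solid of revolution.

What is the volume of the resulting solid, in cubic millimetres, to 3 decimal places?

Profile (r,z), 6 vertices: (0.5,12) (5.5,6.5) (19.5,4) (20,21) (18,36) (4,35)
edge 0: (0.5,12)→(5.5,6.5)  cross = 0.5·6.5 − 5.5·12 = -62.7500; (r_i+r_j)·cross = 6·-62.7500 = -376.5000
edge 1: (5.5,6.5)→(19.5,4)  cross = 5.5·4 − 19.5·6.5 = -104.7500; (r_i+r_j)·cross = 25·-104.7500 = -2618.7500
edge 2: (19.5,4)→(20,21)  cross = 19.5·21 − 20·4 = 329.5000; (r_i+r_j)·cross = 39.5·329.5000 = 13015.2500
edge 3: (20,21)→(18,36)  cross = 20·36 − 18·21 = 342.0000; (r_i+r_j)·cross = 38·342.0000 = 12996.0000
edge 4: (18,36)→(4,35)  cross = 18·35 − 4·36 = 486.0000; (r_i+r_j)·cross = 22·486.0000 = 10692.0000
edge 5: (4,35)→(0.5,12)  cross = 4·12 − 0.5·35 = 30.5000; (r_i+r_j)·cross = 4.5·30.5000 = 137.2500
Σcross = 1020.5000 → A = |Σcross|/2 = 510.2500 mm²
Σ(r_i+r_j)·cross = 33845.2500 → first moment M = |Σ|/6 = 5640.8750
R_c = M/A = 5640.8750/510.2500 = 11.0551 mm
θ = 264° = 4.607669 rad
V = θ·R_c·A = 4.607669·11.0551·510.2500 = 25991.286 mm³

Volume = 25991.286 mm³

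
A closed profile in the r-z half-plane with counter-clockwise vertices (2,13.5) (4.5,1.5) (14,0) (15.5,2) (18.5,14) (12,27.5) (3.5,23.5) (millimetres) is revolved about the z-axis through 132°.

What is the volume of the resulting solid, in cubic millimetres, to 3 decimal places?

Volume = 7470.376 mm³

Profile (r,z), 7 vertices: (2,13.5) (4.5,1.5) (14,0) (15.5,2) (18.5,14) (12,27.5) (3.5,23.5)
edge 0: (2,13.5)→(4.5,1.5)  cross = 2·1.5 − 4.5·13.5 = -57.7500; (r_i+r_j)·cross = 6.5·-57.7500 = -375.3750
edge 1: (4.5,1.5)→(14,0)  cross = 4.5·0 − 14·1.5 = -21.0000; (r_i+r_j)·cross = 18.5·-21.0000 = -388.5000
edge 2: (14,0)→(15.5,2)  cross = 14·2 − 15.5·0 = 28.0000; (r_i+r_j)·cross = 29.5·28.0000 = 826.0000
edge 3: (15.5,2)→(18.5,14)  cross = 15.5·14 − 18.5·2 = 180.0000; (r_i+r_j)·cross = 34·180.0000 = 6120.0000
edge 4: (18.5,14)→(12,27.5)  cross = 18.5·27.5 − 12·14 = 340.7500; (r_i+r_j)·cross = 30.5·340.7500 = 10392.8750
edge 5: (12,27.5)→(3.5,23.5)  cross = 12·23.5 − 3.5·27.5 = 185.7500; (r_i+r_j)·cross = 15.5·185.7500 = 2879.1250
edge 6: (3.5,23.5)→(2,13.5)  cross = 3.5·13.5 − 2·23.5 = 0.2500; (r_i+r_j)·cross = 5.5·0.2500 = 1.3750
Σcross = 656.0000 → A = |Σcross|/2 = 328.0000 mm²
Σ(r_i+r_j)·cross = 19455.5000 → first moment M = |Σ|/6 = 3242.5833
R_c = M/A = 3242.5833/328.0000 = 9.8859 mm
θ = 132° = 2.303835 rad
V = θ·R_c·A = 2.303835·9.8859·328.0000 = 7470.376 mm³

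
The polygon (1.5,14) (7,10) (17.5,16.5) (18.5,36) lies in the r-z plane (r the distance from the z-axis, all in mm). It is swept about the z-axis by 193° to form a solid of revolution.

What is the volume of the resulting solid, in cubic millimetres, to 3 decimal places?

Volume = 7650.813 mm³

Profile (r,z), 4 vertices: (1.5,14) (7,10) (17.5,16.5) (18.5,36)
edge 0: (1.5,14)→(7,10)  cross = 1.5·10 − 7·14 = -83.0000; (r_i+r_j)·cross = 8.5·-83.0000 = -705.5000
edge 1: (7,10)→(17.5,16.5)  cross = 7·16.5 − 17.5·10 = -59.5000; (r_i+r_j)·cross = 24.5·-59.5000 = -1457.7500
edge 2: (17.5,16.5)→(18.5,36)  cross = 17.5·36 − 18.5·16.5 = 324.7500; (r_i+r_j)·cross = 36·324.7500 = 11691.0000
edge 3: (18.5,36)→(1.5,14)  cross = 18.5·14 − 1.5·36 = 205.0000; (r_i+r_j)·cross = 20·205.0000 = 4100.0000
Σcross = 387.2500 → A = |Σcross|/2 = 193.6250 mm²
Σ(r_i+r_j)·cross = 13627.7500 → first moment M = |Σ|/6 = 2271.2917
R_c = M/A = 2271.2917/193.6250 = 11.7304 mm
θ = 193° = 3.368485 rad
V = θ·R_c·A = 3.368485·11.7304·193.6250 = 7650.813 mm³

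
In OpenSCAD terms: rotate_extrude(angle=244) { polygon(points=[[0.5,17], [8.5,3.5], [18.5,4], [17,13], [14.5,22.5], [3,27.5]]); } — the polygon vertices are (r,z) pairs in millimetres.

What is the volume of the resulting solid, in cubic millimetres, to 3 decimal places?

Volume = 11389.635 mm³

Profile (r,z), 6 vertices: (0.5,17) (8.5,3.5) (18.5,4) (17,13) (14.5,22.5) (3,27.5)
edge 0: (0.5,17)→(8.5,3.5)  cross = 0.5·3.5 − 8.5·17 = -142.7500; (r_i+r_j)·cross = 9·-142.7500 = -1284.7500
edge 1: (8.5,3.5)→(18.5,4)  cross = 8.5·4 − 18.5·3.5 = -30.7500; (r_i+r_j)·cross = 27·-30.7500 = -830.2500
edge 2: (18.5,4)→(17,13)  cross = 18.5·13 − 17·4 = 172.5000; (r_i+r_j)·cross = 35.5·172.5000 = 6123.7500
edge 3: (17,13)→(14.5,22.5)  cross = 17·22.5 − 14.5·13 = 194.0000; (r_i+r_j)·cross = 31.5·194.0000 = 6111.0000
edge 4: (14.5,22.5)→(3,27.5)  cross = 14.5·27.5 − 3·22.5 = 331.2500; (r_i+r_j)·cross = 17.5·331.2500 = 5796.8750
edge 5: (3,27.5)→(0.5,17)  cross = 3·17 − 0.5·27.5 = 37.2500; (r_i+r_j)·cross = 3.5·37.2500 = 130.3750
Σcross = 561.5000 → A = |Σcross|/2 = 280.7500 mm²
Σ(r_i+r_j)·cross = 16047.0000 → first moment M = |Σ|/6 = 2674.5000
R_c = M/A = 2674.5000/280.7500 = 9.5263 mm
θ = 244° = 4.258603 rad
V = θ·R_c·A = 4.258603·9.5263·280.7500 = 11389.635 mm³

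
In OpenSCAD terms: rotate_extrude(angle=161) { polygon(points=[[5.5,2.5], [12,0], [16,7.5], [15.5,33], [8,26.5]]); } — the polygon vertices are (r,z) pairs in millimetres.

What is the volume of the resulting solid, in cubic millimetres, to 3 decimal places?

Profile (r,z), 5 vertices: (5.5,2.5) (12,0) (16,7.5) (15.5,33) (8,26.5)
edge 0: (5.5,2.5)→(12,0)  cross = 5.5·0 − 12·2.5 = -30.0000; (r_i+r_j)·cross = 17.5·-30.0000 = -525.0000
edge 1: (12,0)→(16,7.5)  cross = 12·7.5 − 16·0 = 90.0000; (r_i+r_j)·cross = 28·90.0000 = 2520.0000
edge 2: (16,7.5)→(15.5,33)  cross = 16·33 − 15.5·7.5 = 411.7500; (r_i+r_j)·cross = 31.5·411.7500 = 12970.1250
edge 3: (15.5,33)→(8,26.5)  cross = 15.5·26.5 − 8·33 = 146.7500; (r_i+r_j)·cross = 23.5·146.7500 = 3448.6250
edge 4: (8,26.5)→(5.5,2.5)  cross = 8·2.5 − 5.5·26.5 = -125.7500; (r_i+r_j)·cross = 13.5·-125.7500 = -1697.6250
Σcross = 492.7500 → A = |Σcross|/2 = 246.3750 mm²
Σ(r_i+r_j)·cross = 16716.1250 → first moment M = |Σ|/6 = 2786.0208
R_c = M/A = 2786.0208/246.3750 = 11.3081 mm
θ = 161° = 2.809980 rad
V = θ·R_c·A = 2.809980·11.3081·246.3750 = 7828.663 mm³

Volume = 7828.663 mm³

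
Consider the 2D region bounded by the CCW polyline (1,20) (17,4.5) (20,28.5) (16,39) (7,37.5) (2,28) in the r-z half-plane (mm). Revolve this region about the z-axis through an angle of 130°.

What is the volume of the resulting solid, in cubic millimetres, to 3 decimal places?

Profile (r,z), 6 vertices: (1,20) (17,4.5) (20,28.5) (16,39) (7,37.5) (2,28)
edge 0: (1,20)→(17,4.5)  cross = 1·4.5 − 17·20 = -335.5000; (r_i+r_j)·cross = 18·-335.5000 = -6039.0000
edge 1: (17,4.5)→(20,28.5)  cross = 17·28.5 − 20·4.5 = 394.5000; (r_i+r_j)·cross = 37·394.5000 = 14596.5000
edge 2: (20,28.5)→(16,39)  cross = 20·39 − 16·28.5 = 324.0000; (r_i+r_j)·cross = 36·324.0000 = 11664.0000
edge 3: (16,39)→(7,37.5)  cross = 16·37.5 − 7·39 = 327.0000; (r_i+r_j)·cross = 23·327.0000 = 7521.0000
edge 4: (7,37.5)→(2,28)  cross = 7·28 − 2·37.5 = 121.0000; (r_i+r_j)·cross = 9·121.0000 = 1089.0000
edge 5: (2,28)→(1,20)  cross = 2·20 − 1·28 = 12.0000; (r_i+r_j)·cross = 3·12.0000 = 36.0000
Σcross = 843.0000 → A = |Σcross|/2 = 421.5000 mm²
Σ(r_i+r_j)·cross = 28867.5000 → first moment M = |Σ|/6 = 4811.2500
R_c = M/A = 4811.2500/421.5000 = 11.4146 mm
θ = 130° = 2.268928 rad
V = θ·R_c·A = 2.268928·11.4146·421.5000 = 10916.380 mm³

Volume = 10916.380 mm³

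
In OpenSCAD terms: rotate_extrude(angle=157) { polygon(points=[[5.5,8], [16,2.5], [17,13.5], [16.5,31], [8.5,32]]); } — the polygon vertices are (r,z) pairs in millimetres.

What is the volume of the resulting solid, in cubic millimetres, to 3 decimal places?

Profile (r,z), 5 vertices: (5.5,8) (16,2.5) (17,13.5) (16.5,31) (8.5,32)
edge 0: (5.5,8)→(16,2.5)  cross = 5.5·2.5 − 16·8 = -114.2500; (r_i+r_j)·cross = 21.5·-114.2500 = -2456.3750
edge 1: (16,2.5)→(17,13.5)  cross = 16·13.5 − 17·2.5 = 173.5000; (r_i+r_j)·cross = 33·173.5000 = 5725.5000
edge 2: (17,13.5)→(16.5,31)  cross = 17·31 − 16.5·13.5 = 304.2500; (r_i+r_j)·cross = 33.5·304.2500 = 10192.3750
edge 3: (16.5,31)→(8.5,32)  cross = 16.5·32 − 8.5·31 = 264.5000; (r_i+r_j)·cross = 25·264.5000 = 6612.5000
edge 4: (8.5,32)→(5.5,8)  cross = 8.5·8 − 5.5·32 = -108.0000; (r_i+r_j)·cross = 14·-108.0000 = -1512.0000
Σcross = 520.0000 → A = |Σcross|/2 = 260.0000 mm²
Σ(r_i+r_j)·cross = 18562.0000 → first moment M = |Σ|/6 = 3093.6667
R_c = M/A = 3093.6667/260.0000 = 11.8987 mm
θ = 157° = 2.740167 rad
V = θ·R_c·A = 2.740167·11.8987·260.0000 = 8477.163 mm³

Volume = 8477.163 mm³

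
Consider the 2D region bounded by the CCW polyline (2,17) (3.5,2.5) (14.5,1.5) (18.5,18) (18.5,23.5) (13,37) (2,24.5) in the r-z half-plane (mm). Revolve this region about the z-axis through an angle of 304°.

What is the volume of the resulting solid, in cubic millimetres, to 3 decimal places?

Volume = 23124.670 mm³

Profile (r,z), 7 vertices: (2,17) (3.5,2.5) (14.5,1.5) (18.5,18) (18.5,23.5) (13,37) (2,24.5)
edge 0: (2,17)→(3.5,2.5)  cross = 2·2.5 − 3.5·17 = -54.5000; (r_i+r_j)·cross = 5.5·-54.5000 = -299.7500
edge 1: (3.5,2.5)→(14.5,1.5)  cross = 3.5·1.5 − 14.5·2.5 = -31.0000; (r_i+r_j)·cross = 18·-31.0000 = -558.0000
edge 2: (14.5,1.5)→(18.5,18)  cross = 14.5·18 − 18.5·1.5 = 233.2500; (r_i+r_j)·cross = 33·233.2500 = 7697.2500
edge 3: (18.5,18)→(18.5,23.5)  cross = 18.5·23.5 − 18.5·18 = 101.7500; (r_i+r_j)·cross = 37·101.7500 = 3764.7500
edge 4: (18.5,23.5)→(13,37)  cross = 18.5·37 − 13·23.5 = 379.0000; (r_i+r_j)·cross = 31.5·379.0000 = 11938.5000
edge 5: (13,37)→(2,24.5)  cross = 13·24.5 − 2·37 = 244.5000; (r_i+r_j)·cross = 15·244.5000 = 3667.5000
edge 6: (2,24.5)→(2,17)  cross = 2·17 − 2·24.5 = -15.0000; (r_i+r_j)·cross = 4·-15.0000 = -60.0000
Σcross = 858.0000 → A = |Σcross|/2 = 429.0000 mm²
Σ(r_i+r_j)·cross = 26150.2500 → first moment M = |Σ|/6 = 4358.3750
R_c = M/A = 4358.3750/429.0000 = 10.1594 mm
θ = 304° = 5.305801 rad
V = θ·R_c·A = 5.305801·10.1594·429.0000 = 23124.670 mm³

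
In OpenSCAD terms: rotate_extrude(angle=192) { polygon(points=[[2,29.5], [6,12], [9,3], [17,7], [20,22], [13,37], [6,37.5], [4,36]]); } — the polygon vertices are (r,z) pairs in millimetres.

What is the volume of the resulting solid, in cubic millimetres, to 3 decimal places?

Profile (r,z), 8 vertices: (2,29.5) (6,12) (9,3) (17,7) (20,22) (13,37) (6,37.5) (4,36)
edge 0: (2,29.5)→(6,12)  cross = 2·12 − 6·29.5 = -153.0000; (r_i+r_j)·cross = 8·-153.0000 = -1224.0000
edge 1: (6,12)→(9,3)  cross = 6·3 − 9·12 = -90.0000; (r_i+r_j)·cross = 15·-90.0000 = -1350.0000
edge 2: (9,3)→(17,7)  cross = 9·7 − 17·3 = 12.0000; (r_i+r_j)·cross = 26·12.0000 = 312.0000
edge 3: (17,7)→(20,22)  cross = 17·22 − 20·7 = 234.0000; (r_i+r_j)·cross = 37·234.0000 = 8658.0000
edge 4: (20,22)→(13,37)  cross = 20·37 − 13·22 = 454.0000; (r_i+r_j)·cross = 33·454.0000 = 14982.0000
edge 5: (13,37)→(6,37.5)  cross = 13·37.5 − 6·37 = 265.5000; (r_i+r_j)·cross = 19·265.5000 = 5044.5000
edge 6: (6,37.5)→(4,36)  cross = 6·36 − 4·37.5 = 66.0000; (r_i+r_j)·cross = 10·66.0000 = 660.0000
edge 7: (4,36)→(2,29.5)  cross = 4·29.5 − 2·36 = 46.0000; (r_i+r_j)·cross = 6·46.0000 = 276.0000
Σcross = 834.5000 → A = |Σcross|/2 = 417.2500 mm²
Σ(r_i+r_j)·cross = 27358.5000 → first moment M = |Σ|/6 = 4559.7500
R_c = M/A = 4559.7500/417.2500 = 10.9281 mm
θ = 192° = 3.351032 rad
V = θ·R_c·A = 3.351032·10.9281·417.2500 = 15279.869 mm³

Volume = 15279.869 mm³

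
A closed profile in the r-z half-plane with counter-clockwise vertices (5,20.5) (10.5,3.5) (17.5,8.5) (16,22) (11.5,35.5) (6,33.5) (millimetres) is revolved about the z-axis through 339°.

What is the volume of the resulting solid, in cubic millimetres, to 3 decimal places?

Volume = 17008.196 mm³

Profile (r,z), 6 vertices: (5,20.5) (10.5,3.5) (17.5,8.5) (16,22) (11.5,35.5) (6,33.5)
edge 0: (5,20.5)→(10.5,3.5)  cross = 5·3.5 − 10.5·20.5 = -197.7500; (r_i+r_j)·cross = 15.5·-197.7500 = -3065.1250
edge 1: (10.5,3.5)→(17.5,8.5)  cross = 10.5·8.5 − 17.5·3.5 = 28.0000; (r_i+r_j)·cross = 28·28.0000 = 784.0000
edge 2: (17.5,8.5)→(16,22)  cross = 17.5·22 − 16·8.5 = 249.0000; (r_i+r_j)·cross = 33.5·249.0000 = 8341.5000
edge 3: (16,22)→(11.5,35.5)  cross = 16·35.5 − 11.5·22 = 315.0000; (r_i+r_j)·cross = 27.5·315.0000 = 8662.5000
edge 4: (11.5,35.5)→(6,33.5)  cross = 11.5·33.5 − 6·35.5 = 172.2500; (r_i+r_j)·cross = 17.5·172.2500 = 3014.3750
edge 5: (6,33.5)→(5,20.5)  cross = 6·20.5 − 5·33.5 = -44.5000; (r_i+r_j)·cross = 11·-44.5000 = -489.5000
Σcross = 522.0000 → A = |Σcross|/2 = 261.0000 mm²
Σ(r_i+r_j)·cross = 17247.7500 → first moment M = |Σ|/6 = 2874.6250
R_c = M/A = 2874.6250/261.0000 = 11.0139 mm
θ = 339° = 5.916666 rad
V = θ·R_c·A = 5.916666·11.0139·261.0000 = 17008.196 mm³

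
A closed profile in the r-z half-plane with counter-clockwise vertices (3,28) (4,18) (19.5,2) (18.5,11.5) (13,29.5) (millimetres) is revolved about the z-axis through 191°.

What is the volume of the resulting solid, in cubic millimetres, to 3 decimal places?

Volume = 8633.344 mm³

Profile (r,z), 5 vertices: (3,28) (4,18) (19.5,2) (18.5,11.5) (13,29.5)
edge 0: (3,28)→(4,18)  cross = 3·18 − 4·28 = -58.0000; (r_i+r_j)·cross = 7·-58.0000 = -406.0000
edge 1: (4,18)→(19.5,2)  cross = 4·2 − 19.5·18 = -343.0000; (r_i+r_j)·cross = 23.5·-343.0000 = -8060.5000
edge 2: (19.5,2)→(18.5,11.5)  cross = 19.5·11.5 − 18.5·2 = 187.2500; (r_i+r_j)·cross = 38·187.2500 = 7115.5000
edge 3: (18.5,11.5)→(13,29.5)  cross = 18.5·29.5 − 13·11.5 = 396.2500; (r_i+r_j)·cross = 31.5·396.2500 = 12481.8750
edge 4: (13,29.5)→(3,28)  cross = 13·28 − 3·29.5 = 275.5000; (r_i+r_j)·cross = 16·275.5000 = 4408.0000
Σcross = 458.0000 → A = |Σcross|/2 = 229.0000 mm²
Σ(r_i+r_j)·cross = 15538.8750 → first moment M = |Σ|/6 = 2589.8125
R_c = M/A = 2589.8125/229.0000 = 11.3092 mm
θ = 191° = 3.333579 rad
V = θ·R_c·A = 3.333579·11.3092·229.0000 = 8633.344 mm³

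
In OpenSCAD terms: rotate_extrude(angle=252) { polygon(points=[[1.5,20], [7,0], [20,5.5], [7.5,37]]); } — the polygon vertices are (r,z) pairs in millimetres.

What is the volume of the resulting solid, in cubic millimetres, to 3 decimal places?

Profile (r,z), 4 vertices: (1.5,20) (7,0) (20,5.5) (7.5,37)
edge 0: (1.5,20)→(7,0)  cross = 1.5·0 − 7·20 = -140.0000; (r_i+r_j)·cross = 8.5·-140.0000 = -1190.0000
edge 1: (7,0)→(20,5.5)  cross = 7·5.5 − 20·0 = 38.5000; (r_i+r_j)·cross = 27·38.5000 = 1039.5000
edge 2: (20,5.5)→(7.5,37)  cross = 20·37 − 7.5·5.5 = 698.7500; (r_i+r_j)·cross = 27.5·698.7500 = 19215.6250
edge 3: (7.5,37)→(1.5,20)  cross = 7.5·20 − 1.5·37 = 94.5000; (r_i+r_j)·cross = 9·94.5000 = 850.5000
Σcross = 691.7500 → A = |Σcross|/2 = 345.8750 mm²
Σ(r_i+r_j)·cross = 19915.6250 → first moment M = |Σ|/6 = 3319.2708
R_c = M/A = 3319.2708/345.8750 = 9.5967 mm
θ = 252° = 4.398230 rad
V = θ·R_c·A = 4.398230·9.5967·345.8750 = 14598.916 mm³

Volume = 14598.916 mm³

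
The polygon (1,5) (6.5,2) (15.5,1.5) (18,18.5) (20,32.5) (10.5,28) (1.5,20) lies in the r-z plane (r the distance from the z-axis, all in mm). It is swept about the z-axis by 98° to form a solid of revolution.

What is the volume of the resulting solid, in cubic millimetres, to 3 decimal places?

Volume = 7078.869 mm³

Profile (r,z), 7 vertices: (1,5) (6.5,2) (15.5,1.5) (18,18.5) (20,32.5) (10.5,28) (1.5,20)
edge 0: (1,5)→(6.5,2)  cross = 1·2 − 6.5·5 = -30.5000; (r_i+r_j)·cross = 7.5·-30.5000 = -228.7500
edge 1: (6.5,2)→(15.5,1.5)  cross = 6.5·1.5 − 15.5·2 = -21.2500; (r_i+r_j)·cross = 22·-21.2500 = -467.5000
edge 2: (15.5,1.5)→(18,18.5)  cross = 15.5·18.5 − 18·1.5 = 259.7500; (r_i+r_j)·cross = 33.5·259.7500 = 8701.6250
edge 3: (18,18.5)→(20,32.5)  cross = 18·32.5 − 20·18.5 = 215.0000; (r_i+r_j)·cross = 38·215.0000 = 8170.0000
edge 4: (20,32.5)→(10.5,28)  cross = 20·28 − 10.5·32.5 = 218.7500; (r_i+r_j)·cross = 30.5·218.7500 = 6671.8750
edge 5: (10.5,28)→(1.5,20)  cross = 10.5·20 − 1.5·28 = 168.0000; (r_i+r_j)·cross = 12·168.0000 = 2016.0000
edge 6: (1.5,20)→(1,5)  cross = 1.5·5 − 1·20 = -12.5000; (r_i+r_j)·cross = 2.5·-12.5000 = -31.2500
Σcross = 797.2500 → A = |Σcross|/2 = 398.6250 mm²
Σ(r_i+r_j)·cross = 24832.0000 → first moment M = |Σ|/6 = 4138.6667
R_c = M/A = 4138.6667/398.6250 = 10.3824 mm
θ = 98° = 1.710423 rad
V = θ·R_c·A = 1.710423·10.3824·398.6250 = 7078.869 mm³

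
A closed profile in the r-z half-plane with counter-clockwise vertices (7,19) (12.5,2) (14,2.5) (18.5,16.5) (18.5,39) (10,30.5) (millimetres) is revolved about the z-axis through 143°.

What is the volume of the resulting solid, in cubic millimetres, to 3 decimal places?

Profile (r,z), 6 vertices: (7,19) (12.5,2) (14,2.5) (18.5,16.5) (18.5,39) (10,30.5)
edge 0: (7,19)→(12.5,2)  cross = 7·2 − 12.5·19 = -223.5000; (r_i+r_j)·cross = 19.5·-223.5000 = -4358.2500
edge 1: (12.5,2)→(14,2.5)  cross = 12.5·2.5 − 14·2 = 3.2500; (r_i+r_j)·cross = 26.5·3.2500 = 86.1250
edge 2: (14,2.5)→(18.5,16.5)  cross = 14·16.5 − 18.5·2.5 = 184.7500; (r_i+r_j)·cross = 32.5·184.7500 = 6004.3750
edge 3: (18.5,16.5)→(18.5,39)  cross = 18.5·39 − 18.5·16.5 = 416.2500; (r_i+r_j)·cross = 37·416.2500 = 15401.2500
edge 4: (18.5,39)→(10,30.5)  cross = 18.5·30.5 − 10·39 = 174.2500; (r_i+r_j)·cross = 28.5·174.2500 = 4966.1250
edge 5: (10,30.5)→(7,19)  cross = 10·19 − 7·30.5 = -23.5000; (r_i+r_j)·cross = 17·-23.5000 = -399.5000
Σcross = 531.5000 → A = |Σcross|/2 = 265.7500 mm²
Σ(r_i+r_j)·cross = 21700.1250 → first moment M = |Σ|/6 = 3616.6875
R_c = M/A = 3616.6875/265.7500 = 13.6094 mm
θ = 143° = 2.495821 rad
V = θ·R_c·A = 2.495821·13.6094·265.7500 = 9026.604 mm³

Volume = 9026.604 mm³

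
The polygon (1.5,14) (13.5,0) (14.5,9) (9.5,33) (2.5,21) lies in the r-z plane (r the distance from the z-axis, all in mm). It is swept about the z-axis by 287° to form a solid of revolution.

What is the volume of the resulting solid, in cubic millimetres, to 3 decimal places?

Volume = 9531.473 mm³

Profile (r,z), 5 vertices: (1.5,14) (13.5,0) (14.5,9) (9.5,33) (2.5,21)
edge 0: (1.5,14)→(13.5,0)  cross = 1.5·0 − 13.5·14 = -189.0000; (r_i+r_j)·cross = 15·-189.0000 = -2835.0000
edge 1: (13.5,0)→(14.5,9)  cross = 13.5·9 − 14.5·0 = 121.5000; (r_i+r_j)·cross = 28·121.5000 = 3402.0000
edge 2: (14.5,9)→(9.5,33)  cross = 14.5·33 − 9.5·9 = 393.0000; (r_i+r_j)·cross = 24·393.0000 = 9432.0000
edge 3: (9.5,33)→(2.5,21)  cross = 9.5·21 − 2.5·33 = 117.0000; (r_i+r_j)·cross = 12·117.0000 = 1404.0000
edge 4: (2.5,21)→(1.5,14)  cross = 2.5·14 − 1.5·21 = 3.5000; (r_i+r_j)·cross = 4·3.5000 = 14.0000
Σcross = 446.0000 → A = |Σcross|/2 = 223.0000 mm²
Σ(r_i+r_j)·cross = 11417.0000 → first moment M = |Σ|/6 = 1902.8333
R_c = M/A = 1902.8333/223.0000 = 8.5329 mm
θ = 287° = 5.009095 rad
V = θ·R_c·A = 5.009095·8.5329·223.0000 = 9531.473 mm³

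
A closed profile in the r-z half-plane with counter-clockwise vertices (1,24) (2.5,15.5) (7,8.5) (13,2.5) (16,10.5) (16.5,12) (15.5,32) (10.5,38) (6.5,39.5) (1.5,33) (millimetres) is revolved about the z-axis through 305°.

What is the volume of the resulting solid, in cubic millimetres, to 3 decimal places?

Profile (r,z), 10 vertices: (1,24) (2.5,15.5) (7,8.5) (13,2.5) (16,10.5) (16.5,12) (15.5,32) (10.5,38) (6.5,39.5) (1.5,33)
edge 0: (1,24)→(2.5,15.5)  cross = 1·15.5 − 2.5·24 = -44.5000; (r_i+r_j)·cross = 3.5·-44.5000 = -155.7500
edge 1: (2.5,15.5)→(7,8.5)  cross = 2.5·8.5 − 7·15.5 = -87.2500; (r_i+r_j)·cross = 9.5·-87.2500 = -828.8750
edge 2: (7,8.5)→(13,2.5)  cross = 7·2.5 − 13·8.5 = -93.0000; (r_i+r_j)·cross = 20·-93.0000 = -1860.0000
edge 3: (13,2.5)→(16,10.5)  cross = 13·10.5 − 16·2.5 = 96.5000; (r_i+r_j)·cross = 29·96.5000 = 2798.5000
edge 4: (16,10.5)→(16.5,12)  cross = 16·12 − 16.5·10.5 = 18.7500; (r_i+r_j)·cross = 32.5·18.7500 = 609.3750
edge 5: (16.5,12)→(15.5,32)  cross = 16.5·32 − 15.5·12 = 342.0000; (r_i+r_j)·cross = 32·342.0000 = 10944.0000
edge 6: (15.5,32)→(10.5,38)  cross = 15.5·38 − 10.5·32 = 253.0000; (r_i+r_j)·cross = 26·253.0000 = 6578.0000
edge 7: (10.5,38)→(6.5,39.5)  cross = 10.5·39.5 − 6.5·38 = 167.7500; (r_i+r_j)·cross = 17·167.7500 = 2851.7500
edge 8: (6.5,39.5)→(1.5,33)  cross = 6.5·33 − 1.5·39.5 = 155.2500; (r_i+r_j)·cross = 8·155.2500 = 1242.0000
edge 9: (1.5,33)→(1,24)  cross = 1.5·24 − 1·33 = 3.0000; (r_i+r_j)·cross = 2.5·3.0000 = 7.5000
Σcross = 811.5000 → A = |Σcross|/2 = 405.7500 mm²
Σ(r_i+r_j)·cross = 22186.5000 → first moment M = |Σ|/6 = 3697.7500
R_c = M/A = 3697.7500/405.7500 = 9.1134 mm
θ = 305° = 5.323254 rad
V = θ·R_c·A = 5.323254·9.1134·405.7500 = 19684.063 mm³

Volume = 19684.063 mm³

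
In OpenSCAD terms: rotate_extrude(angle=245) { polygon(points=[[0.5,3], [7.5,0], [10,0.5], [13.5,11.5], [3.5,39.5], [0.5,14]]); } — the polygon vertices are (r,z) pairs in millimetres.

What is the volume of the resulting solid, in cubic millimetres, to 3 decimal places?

Profile (r,z), 6 vertices: (0.5,3) (7.5,0) (10,0.5) (13.5,11.5) (3.5,39.5) (0.5,14)
edge 0: (0.5,3)→(7.5,0)  cross = 0.5·0 − 7.5·3 = -22.5000; (r_i+r_j)·cross = 8·-22.5000 = -180.0000
edge 1: (7.5,0)→(10,0.5)  cross = 7.5·0.5 − 10·0 = 3.7500; (r_i+r_j)·cross = 17.5·3.7500 = 65.6250
edge 2: (10,0.5)→(13.5,11.5)  cross = 10·11.5 − 13.5·0.5 = 108.2500; (r_i+r_j)·cross = 23.5·108.2500 = 2543.8750
edge 3: (13.5,11.5)→(3.5,39.5)  cross = 13.5·39.5 − 3.5·11.5 = 493.0000; (r_i+r_j)·cross = 17·493.0000 = 8381.0000
edge 4: (3.5,39.5)→(0.5,14)  cross = 3.5·14 − 0.5·39.5 = 29.2500; (r_i+r_j)·cross = 4·29.2500 = 117.0000
edge 5: (0.5,14)→(0.5,3)  cross = 0.5·3 − 0.5·14 = -5.5000; (r_i+r_j)·cross = 1·-5.5000 = -5.5000
Σcross = 606.2500 → A = |Σcross|/2 = 303.1250 mm²
Σ(r_i+r_j)·cross = 10922.0000 → first moment M = |Σ|/6 = 1820.3333
R_c = M/A = 1820.3333/303.1250 = 6.0052 mm
θ = 245° = 4.276057 rad
V = θ·R_c·A = 4.276057·6.0052·303.1250 = 7783.848 mm³

Volume = 7783.848 mm³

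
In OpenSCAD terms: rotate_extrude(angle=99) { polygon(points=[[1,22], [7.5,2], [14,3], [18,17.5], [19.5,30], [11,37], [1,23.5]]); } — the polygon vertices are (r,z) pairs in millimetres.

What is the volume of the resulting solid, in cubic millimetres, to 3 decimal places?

Volume = 7676.701 mm³

Profile (r,z), 7 vertices: (1,22) (7.5,2) (14,3) (18,17.5) (19.5,30) (11,37) (1,23.5)
edge 0: (1,22)→(7.5,2)  cross = 1·2 − 7.5·22 = -163.0000; (r_i+r_j)·cross = 8.5·-163.0000 = -1385.5000
edge 1: (7.5,2)→(14,3)  cross = 7.5·3 − 14·2 = -5.5000; (r_i+r_j)·cross = 21.5·-5.5000 = -118.2500
edge 2: (14,3)→(18,17.5)  cross = 14·17.5 − 18·3 = 191.0000; (r_i+r_j)·cross = 32·191.0000 = 6112.0000
edge 3: (18,17.5)→(19.5,30)  cross = 18·30 − 19.5·17.5 = 198.7500; (r_i+r_j)·cross = 37.5·198.7500 = 7453.1250
edge 4: (19.5,30)→(11,37)  cross = 19.5·37 − 11·30 = 391.5000; (r_i+r_j)·cross = 30.5·391.5000 = 11940.7500
edge 5: (11,37)→(1,23.5)  cross = 11·23.5 − 1·37 = 221.5000; (r_i+r_j)·cross = 12·221.5000 = 2658.0000
edge 6: (1,23.5)→(1,22)  cross = 1·22 − 1·23.5 = -1.5000; (r_i+r_j)·cross = 2·-1.5000 = -3.0000
Σcross = 832.7500 → A = |Σcross|/2 = 416.3750 mm²
Σ(r_i+r_j)·cross = 26657.1250 → first moment M = |Σ|/6 = 4442.8542
R_c = M/A = 4442.8542/416.3750 = 10.6703 mm
θ = 99° = 1.727876 rad
V = θ·R_c·A = 1.727876·10.6703·416.3750 = 7676.701 mm³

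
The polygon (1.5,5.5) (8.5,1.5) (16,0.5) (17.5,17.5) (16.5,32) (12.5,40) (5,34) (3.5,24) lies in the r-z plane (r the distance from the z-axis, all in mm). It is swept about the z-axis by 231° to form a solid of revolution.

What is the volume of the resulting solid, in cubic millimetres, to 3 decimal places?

Profile (r,z), 8 vertices: (1.5,5.5) (8.5,1.5) (16,0.5) (17.5,17.5) (16.5,32) (12.5,40) (5,34) (3.5,24)
edge 0: (1.5,5.5)→(8.5,1.5)  cross = 1.5·1.5 − 8.5·5.5 = -44.5000; (r_i+r_j)·cross = 10·-44.5000 = -445.0000
edge 1: (8.5,1.5)→(16,0.5)  cross = 8.5·0.5 − 16·1.5 = -19.7500; (r_i+r_j)·cross = 24.5·-19.7500 = -483.8750
edge 2: (16,0.5)→(17.5,17.5)  cross = 16·17.5 − 17.5·0.5 = 271.2500; (r_i+r_j)·cross = 33.5·271.2500 = 9086.8750
edge 3: (17.5,17.5)→(16.5,32)  cross = 17.5·32 − 16.5·17.5 = 271.2500; (r_i+r_j)·cross = 34·271.2500 = 9222.5000
edge 4: (16.5,32)→(12.5,40)  cross = 16.5·40 − 12.5·32 = 260.0000; (r_i+r_j)·cross = 29·260.0000 = 7540.0000
edge 5: (12.5,40)→(5,34)  cross = 12.5·34 − 5·40 = 225.0000; (r_i+r_j)·cross = 17.5·225.0000 = 3937.5000
edge 6: (5,34)→(3.5,24)  cross = 5·24 − 3.5·34 = 1.0000; (r_i+r_j)·cross = 8.5·1.0000 = 8.5000
edge 7: (3.5,24)→(1.5,5.5)  cross = 3.5·5.5 − 1.5·24 = -16.7500; (r_i+r_j)·cross = 5·-16.7500 = -83.7500
Σcross = 947.5000 → A = |Σcross|/2 = 473.7500 mm²
Σ(r_i+r_j)·cross = 28782.7500 → first moment M = |Σ|/6 = 4797.1250
R_c = M/A = 4797.1250/473.7500 = 10.1259 mm
θ = 231° = 4.031711 rad
V = θ·R_c·A = 4.031711·10.1259·473.7500 = 19340.620 mm³

Volume = 19340.620 mm³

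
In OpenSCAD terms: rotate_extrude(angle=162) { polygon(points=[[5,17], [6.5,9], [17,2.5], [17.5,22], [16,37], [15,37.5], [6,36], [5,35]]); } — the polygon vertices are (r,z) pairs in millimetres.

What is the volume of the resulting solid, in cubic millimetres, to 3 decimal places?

Profile (r,z), 8 vertices: (5,17) (6.5,9) (17,2.5) (17.5,22) (16,37) (15,37.5) (6,36) (5,35)
edge 0: (5,17)→(6.5,9)  cross = 5·9 − 6.5·17 = -65.5000; (r_i+r_j)·cross = 11.5·-65.5000 = -753.2500
edge 1: (6.5,9)→(17,2.5)  cross = 6.5·2.5 − 17·9 = -136.7500; (r_i+r_j)·cross = 23.5·-136.7500 = -3213.6250
edge 2: (17,2.5)→(17.5,22)  cross = 17·22 − 17.5·2.5 = 330.2500; (r_i+r_j)·cross = 34.5·330.2500 = 11393.6250
edge 3: (17.5,22)→(16,37)  cross = 17.5·37 − 16·22 = 295.5000; (r_i+r_j)·cross = 33.5·295.5000 = 9899.2500
edge 4: (16,37)→(15,37.5)  cross = 16·37.5 − 15·37 = 45.0000; (r_i+r_j)·cross = 31·45.0000 = 1395.0000
edge 5: (15,37.5)→(6,36)  cross = 15·36 − 6·37.5 = 315.0000; (r_i+r_j)·cross = 21·315.0000 = 6615.0000
edge 6: (6,36)→(5,35)  cross = 6·35 − 5·36 = 30.0000; (r_i+r_j)·cross = 11·30.0000 = 330.0000
edge 7: (5,35)→(5,17)  cross = 5·17 − 5·35 = -90.0000; (r_i+r_j)·cross = 10·-90.0000 = -900.0000
Σcross = 723.5000 → A = |Σcross|/2 = 361.7500 mm²
Σ(r_i+r_j)·cross = 24766.0000 → first moment M = |Σ|/6 = 4127.6667
R_c = M/A = 4127.6667/361.7500 = 11.4103 mm
θ = 162° = 2.827433 rad
V = θ·R_c·A = 2.827433·11.4103·361.7500 = 11670.703 mm³

Volume = 11670.703 mm³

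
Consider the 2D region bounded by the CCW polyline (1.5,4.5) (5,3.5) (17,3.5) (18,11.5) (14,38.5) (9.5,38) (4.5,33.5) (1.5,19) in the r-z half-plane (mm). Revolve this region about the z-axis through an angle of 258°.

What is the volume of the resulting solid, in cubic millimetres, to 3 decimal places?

Volume = 20068.145 mm³

Profile (r,z), 8 vertices: (1.5,4.5) (5,3.5) (17,3.5) (18,11.5) (14,38.5) (9.5,38) (4.5,33.5) (1.5,19)
edge 0: (1.5,4.5)→(5,3.5)  cross = 1.5·3.5 − 5·4.5 = -17.2500; (r_i+r_j)·cross = 6.5·-17.2500 = -112.1250
edge 1: (5,3.5)→(17,3.5)  cross = 5·3.5 − 17·3.5 = -42.0000; (r_i+r_j)·cross = 22·-42.0000 = -924.0000
edge 2: (17,3.5)→(18,11.5)  cross = 17·11.5 − 18·3.5 = 132.5000; (r_i+r_j)·cross = 35·132.5000 = 4637.5000
edge 3: (18,11.5)→(14,38.5)  cross = 18·38.5 − 14·11.5 = 532.0000; (r_i+r_j)·cross = 32·532.0000 = 17024.0000
edge 4: (14,38.5)→(9.5,38)  cross = 14·38 − 9.5·38.5 = 166.2500; (r_i+r_j)·cross = 23.5·166.2500 = 3906.8750
edge 5: (9.5,38)→(4.5,33.5)  cross = 9.5·33.5 − 4.5·38 = 147.2500; (r_i+r_j)·cross = 14·147.2500 = 2061.5000
edge 6: (4.5,33.5)→(1.5,19)  cross = 4.5·19 − 1.5·33.5 = 35.2500; (r_i+r_j)·cross = 6·35.2500 = 211.5000
edge 7: (1.5,19)→(1.5,4.5)  cross = 1.5·4.5 − 1.5·19 = -21.7500; (r_i+r_j)·cross = 3·-21.7500 = -65.2500
Σcross = 932.2500 → A = |Σcross|/2 = 466.1250 mm²
Σ(r_i+r_j)·cross = 26740.0000 → first moment M = |Σ|/6 = 4456.6667
R_c = M/A = 4456.6667/466.1250 = 9.5611 mm
θ = 258° = 4.502949 rad
V = θ·R_c·A = 4.502949·9.5611·466.1250 = 20068.145 mm³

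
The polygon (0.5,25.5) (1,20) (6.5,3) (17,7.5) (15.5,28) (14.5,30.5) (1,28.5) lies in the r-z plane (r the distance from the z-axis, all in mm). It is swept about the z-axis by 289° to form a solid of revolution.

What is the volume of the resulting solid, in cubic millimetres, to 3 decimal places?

Volume = 15649.225 mm³

Profile (r,z), 7 vertices: (0.5,25.5) (1,20) (6.5,3) (17,7.5) (15.5,28) (14.5,30.5) (1,28.5)
edge 0: (0.5,25.5)→(1,20)  cross = 0.5·20 − 1·25.5 = -15.5000; (r_i+r_j)·cross = 1.5·-15.5000 = -23.2500
edge 1: (1,20)→(6.5,3)  cross = 1·3 − 6.5·20 = -127.0000; (r_i+r_j)·cross = 7.5·-127.0000 = -952.5000
edge 2: (6.5,3)→(17,7.5)  cross = 6.5·7.5 − 17·3 = -2.2500; (r_i+r_j)·cross = 23.5·-2.2500 = -52.8750
edge 3: (17,7.5)→(15.5,28)  cross = 17·28 − 15.5·7.5 = 359.7500; (r_i+r_j)·cross = 32.5·359.7500 = 11691.8750
edge 4: (15.5,28)→(14.5,30.5)  cross = 15.5·30.5 − 14.5·28 = 66.7500; (r_i+r_j)·cross = 30·66.7500 = 2002.5000
edge 5: (14.5,30.5)→(1,28.5)  cross = 14.5·28.5 − 1·30.5 = 382.7500; (r_i+r_j)·cross = 15.5·382.7500 = 5932.6250
edge 6: (1,28.5)→(0.5,25.5)  cross = 1·25.5 − 0.5·28.5 = 11.2500; (r_i+r_j)·cross = 1.5·11.2500 = 16.8750
Σcross = 675.7500 → A = |Σcross|/2 = 337.8750 mm²
Σ(r_i+r_j)·cross = 18615.2500 → first moment M = |Σ|/6 = 3102.5417
R_c = M/A = 3102.5417/337.8750 = 9.1825 mm
θ = 289° = 5.044002 rad
V = θ·R_c·A = 5.044002·9.1825·337.8750 = 15649.225 mm³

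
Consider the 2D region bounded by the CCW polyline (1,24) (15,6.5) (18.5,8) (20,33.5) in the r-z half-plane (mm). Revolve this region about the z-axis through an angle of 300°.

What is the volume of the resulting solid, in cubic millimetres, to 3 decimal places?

Profile (r,z), 4 vertices: (1,24) (15,6.5) (18.5,8) (20,33.5)
edge 0: (1,24)→(15,6.5)  cross = 1·6.5 − 15·24 = -353.5000; (r_i+r_j)·cross = 16·-353.5000 = -5656.0000
edge 1: (15,6.5)→(18.5,8)  cross = 15·8 − 18.5·6.5 = -0.2500; (r_i+r_j)·cross = 33.5·-0.2500 = -8.3750
edge 2: (18.5,8)→(20,33.5)  cross = 18.5·33.5 − 20·8 = 459.7500; (r_i+r_j)·cross = 38.5·459.7500 = 17700.3750
edge 3: (20,33.5)→(1,24)  cross = 20·24 − 1·33.5 = 446.5000; (r_i+r_j)·cross = 21·446.5000 = 9376.5000
Σcross = 552.5000 → A = |Σcross|/2 = 276.2500 mm²
Σ(r_i+r_j)·cross = 21412.5000 → first moment M = |Σ|/6 = 3568.7500
R_c = M/A = 3568.7500/276.2500 = 12.9186 mm
θ = 300° = 5.235988 rad
V = θ·R_c·A = 5.235988·12.9186·276.2500 = 18685.931 mm³

Volume = 18685.931 mm³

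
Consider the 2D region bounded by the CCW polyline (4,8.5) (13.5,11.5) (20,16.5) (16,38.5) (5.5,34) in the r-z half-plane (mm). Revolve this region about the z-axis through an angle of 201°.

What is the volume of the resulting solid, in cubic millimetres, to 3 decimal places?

Profile (r,z), 5 vertices: (4,8.5) (13.5,11.5) (20,16.5) (16,38.5) (5.5,34)
edge 0: (4,8.5)→(13.5,11.5)  cross = 4·11.5 − 13.5·8.5 = -68.7500; (r_i+r_j)·cross = 17.5·-68.7500 = -1203.1250
edge 1: (13.5,11.5)→(20,16.5)  cross = 13.5·16.5 − 20·11.5 = -7.2500; (r_i+r_j)·cross = 33.5·-7.2500 = -242.8750
edge 2: (20,16.5)→(16,38.5)  cross = 20·38.5 − 16·16.5 = 506.0000; (r_i+r_j)·cross = 36·506.0000 = 18216.0000
edge 3: (16,38.5)→(5.5,34)  cross = 16·34 − 5.5·38.5 = 332.2500; (r_i+r_j)·cross = 21.5·332.2500 = 7143.3750
edge 4: (5.5,34)→(4,8.5)  cross = 5.5·8.5 − 4·34 = -89.2500; (r_i+r_j)·cross = 9.5·-89.2500 = -847.8750
Σcross = 673.0000 → A = |Σcross|/2 = 336.5000 mm²
Σ(r_i+r_j)·cross = 23065.5000 → first moment M = |Σ|/6 = 3844.2500
R_c = M/A = 3844.2500/336.5000 = 11.4242 mm
θ = 201° = 3.508112 rad
V = θ·R_c·A = 3.508112·11.4242·336.5000 = 13486.059 mm³

Volume = 13486.059 mm³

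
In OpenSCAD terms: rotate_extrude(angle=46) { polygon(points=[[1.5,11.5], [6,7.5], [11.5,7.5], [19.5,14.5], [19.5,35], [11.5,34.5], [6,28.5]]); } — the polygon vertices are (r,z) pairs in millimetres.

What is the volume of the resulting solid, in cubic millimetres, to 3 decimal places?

Profile (r,z), 7 vertices: (1.5,11.5) (6,7.5) (11.5,7.5) (19.5,14.5) (19.5,35) (11.5,34.5) (6,28.5)
edge 0: (1.5,11.5)→(6,7.5)  cross = 1.5·7.5 − 6·11.5 = -57.7500; (r_i+r_j)·cross = 7.5·-57.7500 = -433.1250
edge 1: (6,7.5)→(11.5,7.5)  cross = 6·7.5 − 11.5·7.5 = -41.2500; (r_i+r_j)·cross = 17.5·-41.2500 = -721.8750
edge 2: (11.5,7.5)→(19.5,14.5)  cross = 11.5·14.5 − 19.5·7.5 = 20.5000; (r_i+r_j)·cross = 31·20.5000 = 635.5000
edge 3: (19.5,14.5)→(19.5,35)  cross = 19.5·35 − 19.5·14.5 = 399.7500; (r_i+r_j)·cross = 39·399.7500 = 15590.2500
edge 4: (19.5,35)→(11.5,34.5)  cross = 19.5·34.5 − 11.5·35 = 270.2500; (r_i+r_j)·cross = 31·270.2500 = 8377.7500
edge 5: (11.5,34.5)→(6,28.5)  cross = 11.5·28.5 − 6·34.5 = 120.7500; (r_i+r_j)·cross = 17.5·120.7500 = 2113.1250
edge 6: (6,28.5)→(1.5,11.5)  cross = 6·11.5 − 1.5·28.5 = 26.2500; (r_i+r_j)·cross = 7.5·26.2500 = 196.8750
Σcross = 738.5000 → A = |Σcross|/2 = 369.2500 mm²
Σ(r_i+r_j)·cross = 25758.5000 → first moment M = |Σ|/6 = 4293.0833
R_c = M/A = 4293.0833/369.2500 = 11.6265 mm
θ = 46° = 0.802851 rad
V = θ·R_c·A = 0.802851·11.6265·369.2500 = 3446.708 mm³

Volume = 3446.708 mm³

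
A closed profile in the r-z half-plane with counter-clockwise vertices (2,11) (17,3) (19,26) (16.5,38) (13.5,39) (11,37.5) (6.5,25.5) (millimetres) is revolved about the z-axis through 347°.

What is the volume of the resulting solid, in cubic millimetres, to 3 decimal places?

Volume = 27705.015 mm³

Profile (r,z), 7 vertices: (2,11) (17,3) (19,26) (16.5,38) (13.5,39) (11,37.5) (6.5,25.5)
edge 0: (2,11)→(17,3)  cross = 2·3 − 17·11 = -181.0000; (r_i+r_j)·cross = 19·-181.0000 = -3439.0000
edge 1: (17,3)→(19,26)  cross = 17·26 − 19·3 = 385.0000; (r_i+r_j)·cross = 36·385.0000 = 13860.0000
edge 2: (19,26)→(16.5,38)  cross = 19·38 − 16.5·26 = 293.0000; (r_i+r_j)·cross = 35.5·293.0000 = 10401.5000
edge 3: (16.5,38)→(13.5,39)  cross = 16.5·39 − 13.5·38 = 130.5000; (r_i+r_j)·cross = 30·130.5000 = 3915.0000
edge 4: (13.5,39)→(11,37.5)  cross = 13.5·37.5 − 11·39 = 77.2500; (r_i+r_j)·cross = 24.5·77.2500 = 1892.6250
edge 5: (11,37.5)→(6.5,25.5)  cross = 11·25.5 − 6.5·37.5 = 36.7500; (r_i+r_j)·cross = 17.5·36.7500 = 643.1250
edge 6: (6.5,25.5)→(2,11)  cross = 6.5·11 − 2·25.5 = 20.5000; (r_i+r_j)·cross = 8.5·20.5000 = 174.2500
Σcross = 762.0000 → A = |Σcross|/2 = 381.0000 mm²
Σ(r_i+r_j)·cross = 27447.5000 → first moment M = |Σ|/6 = 4574.5833
R_c = M/A = 4574.5833/381.0000 = 12.0068 mm
θ = 347° = 6.056293 rad
V = θ·R_c·A = 6.056293·12.0068·381.0000 = 27705.015 mm³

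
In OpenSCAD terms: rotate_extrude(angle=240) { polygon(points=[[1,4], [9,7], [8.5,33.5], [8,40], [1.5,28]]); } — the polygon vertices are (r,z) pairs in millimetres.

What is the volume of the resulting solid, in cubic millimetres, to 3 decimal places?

Profile (r,z), 5 vertices: (1,4) (9,7) (8.5,33.5) (8,40) (1.5,28)
edge 0: (1,4)→(9,7)  cross = 1·7 − 9·4 = -29.0000; (r_i+r_j)·cross = 10·-29.0000 = -290.0000
edge 1: (9,7)→(8.5,33.5)  cross = 9·33.5 − 8.5·7 = 242.0000; (r_i+r_j)·cross = 17.5·242.0000 = 4235.0000
edge 2: (8.5,33.5)→(8,40)  cross = 8.5·40 − 8·33.5 = 72.0000; (r_i+r_j)·cross = 16.5·72.0000 = 1188.0000
edge 3: (8,40)→(1.5,28)  cross = 8·28 − 1.5·40 = 164.0000; (r_i+r_j)·cross = 9.5·164.0000 = 1558.0000
edge 4: (1.5,28)→(1,4)  cross = 1.5·4 − 1·28 = -22.0000; (r_i+r_j)·cross = 2.5·-22.0000 = -55.0000
Σcross = 427.0000 → A = |Σcross|/2 = 213.5000 mm²
Σ(r_i+r_j)·cross = 6636.0000 → first moment M = |Σ|/6 = 1106.0000
R_c = M/A = 1106.0000/213.5000 = 5.1803 mm
θ = 240° = 4.188790 rad
V = θ·R_c·A = 4.188790·5.1803·213.5000 = 4632.802 mm³

Volume = 4632.802 mm³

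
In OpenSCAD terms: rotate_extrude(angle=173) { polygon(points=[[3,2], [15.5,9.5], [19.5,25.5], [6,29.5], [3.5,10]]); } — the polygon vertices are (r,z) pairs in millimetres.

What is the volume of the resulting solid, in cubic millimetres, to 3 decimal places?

Profile (r,z), 5 vertices: (3,2) (15.5,9.5) (19.5,25.5) (6,29.5) (3.5,10)
edge 0: (3,2)→(15.5,9.5)  cross = 3·9.5 − 15.5·2 = -2.5000; (r_i+r_j)·cross = 18.5·-2.5000 = -46.2500
edge 1: (15.5,9.5)→(19.5,25.5)  cross = 15.5·25.5 − 19.5·9.5 = 210.0000; (r_i+r_j)·cross = 35·210.0000 = 7350.0000
edge 2: (19.5,25.5)→(6,29.5)  cross = 19.5·29.5 − 6·25.5 = 422.2500; (r_i+r_j)·cross = 25.5·422.2500 = 10767.3750
edge 3: (6,29.5)→(3.5,10)  cross = 6·10 − 3.5·29.5 = -43.2500; (r_i+r_j)·cross = 9.5·-43.2500 = -410.8750
edge 4: (3.5,10)→(3,2)  cross = 3.5·2 − 3·10 = -23.0000; (r_i+r_j)·cross = 6.5·-23.0000 = -149.5000
Σcross = 563.5000 → A = |Σcross|/2 = 281.7500 mm²
Σ(r_i+r_j)·cross = 17510.7500 → first moment M = |Σ|/6 = 2918.4583
R_c = M/A = 2918.4583/281.7500 = 10.3583 mm
θ = 173° = 3.019420 rad
V = θ·R_c·A = 3.019420·10.3583·281.7500 = 8812.050 mm³

Volume = 8812.050 mm³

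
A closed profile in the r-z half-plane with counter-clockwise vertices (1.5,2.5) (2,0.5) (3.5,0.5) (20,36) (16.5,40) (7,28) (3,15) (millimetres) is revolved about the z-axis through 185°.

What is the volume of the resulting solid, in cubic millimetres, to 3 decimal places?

Profile (r,z), 7 vertices: (1.5,2.5) (2,0.5) (3.5,0.5) (20,36) (16.5,40) (7,28) (3,15)
edge 0: (1.5,2.5)→(2,0.5)  cross = 1.5·0.5 − 2·2.5 = -4.2500; (r_i+r_j)·cross = 3.5·-4.2500 = -14.8750
edge 1: (2,0.5)→(3.5,0.5)  cross = 2·0.5 − 3.5·0.5 = -0.7500; (r_i+r_j)·cross = 5.5·-0.7500 = -4.1250
edge 2: (3.5,0.5)→(20,36)  cross = 3.5·36 − 20·0.5 = 116.0000; (r_i+r_j)·cross = 23.5·116.0000 = 2726.0000
edge 3: (20,36)→(16.5,40)  cross = 20·40 − 16.5·36 = 206.0000; (r_i+r_j)·cross = 36.5·206.0000 = 7519.0000
edge 4: (16.5,40)→(7,28)  cross = 16.5·28 − 7·40 = 182.0000; (r_i+r_j)·cross = 23.5·182.0000 = 4277.0000
edge 5: (7,28)→(3,15)  cross = 7·15 − 3·28 = 21.0000; (r_i+r_j)·cross = 10·21.0000 = 210.0000
edge 6: (3,15)→(1.5,2.5)  cross = 3·2.5 − 1.5·15 = -15.0000; (r_i+r_j)·cross = 4.5·-15.0000 = -67.5000
Σcross = 505.0000 → A = |Σcross|/2 = 252.5000 mm²
Σ(r_i+r_j)·cross = 14645.5000 → first moment M = |Σ|/6 = 2440.9167
R_c = M/A = 2440.9167/252.5000 = 9.6670 mm
θ = 185° = 3.228859 rad
V = θ·R_c·A = 3.228859·9.6670·252.5000 = 7881.376 mm³

Volume = 7881.376 mm³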